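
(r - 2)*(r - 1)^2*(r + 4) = r^4 - 11*r^2 + 18*r - 8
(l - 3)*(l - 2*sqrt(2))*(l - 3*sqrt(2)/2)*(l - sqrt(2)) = l^4 - 9*sqrt(2)*l^3/2 - 3*l^3 + 13*l^2 + 27*sqrt(2)*l^2/2 - 39*l - 6*sqrt(2)*l + 18*sqrt(2)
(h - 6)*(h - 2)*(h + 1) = h^3 - 7*h^2 + 4*h + 12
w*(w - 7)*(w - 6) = w^3 - 13*w^2 + 42*w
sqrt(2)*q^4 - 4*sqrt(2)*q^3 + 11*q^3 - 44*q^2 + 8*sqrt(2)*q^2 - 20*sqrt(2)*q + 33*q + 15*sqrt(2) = (q - 3)*(q - 1)*(q + 5*sqrt(2))*(sqrt(2)*q + 1)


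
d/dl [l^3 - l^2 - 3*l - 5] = 3*l^2 - 2*l - 3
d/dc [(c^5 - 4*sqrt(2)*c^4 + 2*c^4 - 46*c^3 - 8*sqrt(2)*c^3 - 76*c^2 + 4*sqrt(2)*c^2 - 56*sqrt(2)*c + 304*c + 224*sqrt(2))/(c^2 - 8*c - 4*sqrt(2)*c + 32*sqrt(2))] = (3*c^6 - 24*sqrt(2)*c^5 - 28*c^5 + 2*c^4 + 224*sqrt(2)*c^4 - 160*c^3 + 752*sqrt(2)*c^3 - 4088*sqrt(2)*c^2 - 1264*c^2 - 5312*sqrt(2)*c + 512*c - 1792 + 11520*sqrt(2))/(c^4 - 16*c^3 - 8*sqrt(2)*c^3 + 96*c^2 + 128*sqrt(2)*c^2 - 512*sqrt(2)*c - 512*c + 2048)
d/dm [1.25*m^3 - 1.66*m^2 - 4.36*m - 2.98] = 3.75*m^2 - 3.32*m - 4.36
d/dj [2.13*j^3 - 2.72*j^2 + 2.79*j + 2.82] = 6.39*j^2 - 5.44*j + 2.79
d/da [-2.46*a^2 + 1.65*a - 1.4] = 1.65 - 4.92*a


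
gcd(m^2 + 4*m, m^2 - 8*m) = m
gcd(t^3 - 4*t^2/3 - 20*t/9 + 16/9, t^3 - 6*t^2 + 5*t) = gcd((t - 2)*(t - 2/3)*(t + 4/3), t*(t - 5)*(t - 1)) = 1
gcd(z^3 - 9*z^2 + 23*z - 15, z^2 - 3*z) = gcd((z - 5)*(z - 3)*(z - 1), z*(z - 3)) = z - 3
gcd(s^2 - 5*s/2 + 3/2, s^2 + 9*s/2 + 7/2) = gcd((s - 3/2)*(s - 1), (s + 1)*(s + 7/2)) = 1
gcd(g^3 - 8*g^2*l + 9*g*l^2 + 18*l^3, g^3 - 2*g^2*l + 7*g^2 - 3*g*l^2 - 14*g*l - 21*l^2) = g^2 - 2*g*l - 3*l^2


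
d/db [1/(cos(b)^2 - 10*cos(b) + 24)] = 2*(cos(b) - 5)*sin(b)/(cos(b)^2 - 10*cos(b) + 24)^2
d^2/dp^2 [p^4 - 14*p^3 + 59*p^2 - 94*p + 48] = 12*p^2 - 84*p + 118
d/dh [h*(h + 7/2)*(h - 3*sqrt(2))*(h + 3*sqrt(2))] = 4*h^3 + 21*h^2/2 - 36*h - 63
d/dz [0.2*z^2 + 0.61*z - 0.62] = 0.4*z + 0.61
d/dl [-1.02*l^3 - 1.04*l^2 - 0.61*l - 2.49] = -3.06*l^2 - 2.08*l - 0.61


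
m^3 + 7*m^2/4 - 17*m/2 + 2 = (m - 2)*(m - 1/4)*(m + 4)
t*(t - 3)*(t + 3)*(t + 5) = t^4 + 5*t^3 - 9*t^2 - 45*t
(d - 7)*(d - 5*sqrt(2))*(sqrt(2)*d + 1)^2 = 2*d^4 - 14*d^3 - 8*sqrt(2)*d^3 - 19*d^2 + 56*sqrt(2)*d^2 - 5*sqrt(2)*d + 133*d + 35*sqrt(2)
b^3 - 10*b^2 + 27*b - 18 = (b - 6)*(b - 3)*(b - 1)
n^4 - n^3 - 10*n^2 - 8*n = n*(n - 4)*(n + 1)*(n + 2)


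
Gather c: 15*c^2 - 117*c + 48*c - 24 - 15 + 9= 15*c^2 - 69*c - 30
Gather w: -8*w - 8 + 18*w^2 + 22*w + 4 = 18*w^2 + 14*w - 4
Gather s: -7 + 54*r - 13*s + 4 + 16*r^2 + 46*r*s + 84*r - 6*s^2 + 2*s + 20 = 16*r^2 + 138*r - 6*s^2 + s*(46*r - 11) + 17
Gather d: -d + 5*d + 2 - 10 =4*d - 8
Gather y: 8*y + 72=8*y + 72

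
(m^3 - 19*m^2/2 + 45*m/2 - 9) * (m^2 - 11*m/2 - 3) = m^5 - 15*m^4 + 287*m^3/4 - 417*m^2/4 - 18*m + 27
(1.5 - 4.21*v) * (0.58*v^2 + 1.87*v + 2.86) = -2.4418*v^3 - 7.0027*v^2 - 9.2356*v + 4.29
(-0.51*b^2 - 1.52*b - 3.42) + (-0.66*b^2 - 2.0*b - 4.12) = -1.17*b^2 - 3.52*b - 7.54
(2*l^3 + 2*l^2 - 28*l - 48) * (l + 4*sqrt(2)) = 2*l^4 + 2*l^3 + 8*sqrt(2)*l^3 - 28*l^2 + 8*sqrt(2)*l^2 - 112*sqrt(2)*l - 48*l - 192*sqrt(2)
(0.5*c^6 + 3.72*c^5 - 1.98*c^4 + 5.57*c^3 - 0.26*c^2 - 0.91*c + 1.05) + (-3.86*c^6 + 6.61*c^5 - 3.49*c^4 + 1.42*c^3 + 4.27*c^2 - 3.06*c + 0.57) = -3.36*c^6 + 10.33*c^5 - 5.47*c^4 + 6.99*c^3 + 4.01*c^2 - 3.97*c + 1.62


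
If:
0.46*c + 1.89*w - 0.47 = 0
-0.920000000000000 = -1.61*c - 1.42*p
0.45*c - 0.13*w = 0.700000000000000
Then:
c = 1.52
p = -1.08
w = -0.12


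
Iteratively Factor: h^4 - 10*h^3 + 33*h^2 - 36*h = (h - 3)*(h^3 - 7*h^2 + 12*h) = (h - 3)^2*(h^2 - 4*h) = (h - 4)*(h - 3)^2*(h)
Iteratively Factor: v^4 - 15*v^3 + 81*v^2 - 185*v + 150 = (v - 2)*(v^3 - 13*v^2 + 55*v - 75) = (v - 5)*(v - 2)*(v^2 - 8*v + 15) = (v - 5)^2*(v - 2)*(v - 3)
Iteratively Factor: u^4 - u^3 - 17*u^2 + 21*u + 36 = (u + 4)*(u^3 - 5*u^2 + 3*u + 9) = (u + 1)*(u + 4)*(u^2 - 6*u + 9) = (u - 3)*(u + 1)*(u + 4)*(u - 3)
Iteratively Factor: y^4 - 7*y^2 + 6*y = (y)*(y^3 - 7*y + 6) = y*(y - 2)*(y^2 + 2*y - 3) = y*(y - 2)*(y + 3)*(y - 1)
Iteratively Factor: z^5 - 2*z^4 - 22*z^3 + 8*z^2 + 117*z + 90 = (z - 3)*(z^4 + z^3 - 19*z^2 - 49*z - 30) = (z - 3)*(z + 3)*(z^3 - 2*z^2 - 13*z - 10) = (z - 3)*(z + 1)*(z + 3)*(z^2 - 3*z - 10) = (z - 5)*(z - 3)*(z + 1)*(z + 3)*(z + 2)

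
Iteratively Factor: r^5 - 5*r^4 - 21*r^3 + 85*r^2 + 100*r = (r + 4)*(r^4 - 9*r^3 + 15*r^2 + 25*r) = (r - 5)*(r + 4)*(r^3 - 4*r^2 - 5*r) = (r - 5)^2*(r + 4)*(r^2 + r) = (r - 5)^2*(r + 1)*(r + 4)*(r)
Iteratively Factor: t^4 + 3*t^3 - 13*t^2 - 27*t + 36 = (t + 3)*(t^3 - 13*t + 12) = (t + 3)*(t + 4)*(t^2 - 4*t + 3) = (t - 1)*(t + 3)*(t + 4)*(t - 3)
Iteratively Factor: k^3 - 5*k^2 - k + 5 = (k - 5)*(k^2 - 1) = (k - 5)*(k + 1)*(k - 1)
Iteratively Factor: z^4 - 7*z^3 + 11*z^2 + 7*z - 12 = (z + 1)*(z^3 - 8*z^2 + 19*z - 12) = (z - 1)*(z + 1)*(z^2 - 7*z + 12) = (z - 3)*(z - 1)*(z + 1)*(z - 4)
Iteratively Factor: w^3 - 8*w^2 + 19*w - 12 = (w - 4)*(w^2 - 4*w + 3) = (w - 4)*(w - 3)*(w - 1)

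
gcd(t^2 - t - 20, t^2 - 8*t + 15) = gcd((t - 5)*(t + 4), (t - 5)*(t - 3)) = t - 5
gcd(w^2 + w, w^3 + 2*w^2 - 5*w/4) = w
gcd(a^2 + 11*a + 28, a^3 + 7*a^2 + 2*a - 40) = a + 4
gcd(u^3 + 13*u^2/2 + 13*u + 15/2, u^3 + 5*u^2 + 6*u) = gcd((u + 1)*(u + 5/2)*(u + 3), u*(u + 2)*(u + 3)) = u + 3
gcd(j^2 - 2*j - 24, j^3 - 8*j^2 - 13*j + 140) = j + 4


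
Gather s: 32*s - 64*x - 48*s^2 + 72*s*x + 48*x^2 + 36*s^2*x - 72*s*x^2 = s^2*(36*x - 48) + s*(-72*x^2 + 72*x + 32) + 48*x^2 - 64*x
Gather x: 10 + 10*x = 10*x + 10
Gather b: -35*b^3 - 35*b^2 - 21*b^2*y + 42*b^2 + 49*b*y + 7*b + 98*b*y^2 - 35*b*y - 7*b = -35*b^3 + b^2*(7 - 21*y) + b*(98*y^2 + 14*y)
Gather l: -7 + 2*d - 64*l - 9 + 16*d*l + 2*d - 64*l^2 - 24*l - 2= 4*d - 64*l^2 + l*(16*d - 88) - 18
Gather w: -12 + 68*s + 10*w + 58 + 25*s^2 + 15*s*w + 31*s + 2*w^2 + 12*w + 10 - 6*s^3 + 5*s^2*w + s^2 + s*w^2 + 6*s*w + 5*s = -6*s^3 + 26*s^2 + 104*s + w^2*(s + 2) + w*(5*s^2 + 21*s + 22) + 56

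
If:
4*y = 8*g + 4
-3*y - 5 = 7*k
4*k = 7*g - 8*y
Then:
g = -8/13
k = -8/13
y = -3/13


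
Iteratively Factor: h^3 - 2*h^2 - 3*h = (h - 3)*(h^2 + h) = h*(h - 3)*(h + 1)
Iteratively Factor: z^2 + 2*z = (z)*(z + 2)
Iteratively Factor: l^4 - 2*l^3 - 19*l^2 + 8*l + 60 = (l + 3)*(l^3 - 5*l^2 - 4*l + 20) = (l + 2)*(l + 3)*(l^2 - 7*l + 10) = (l - 5)*(l + 2)*(l + 3)*(l - 2)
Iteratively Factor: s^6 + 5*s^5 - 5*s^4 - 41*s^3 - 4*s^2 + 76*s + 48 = (s - 2)*(s^5 + 7*s^4 + 9*s^3 - 23*s^2 - 50*s - 24) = (s - 2)^2*(s^4 + 9*s^3 + 27*s^2 + 31*s + 12) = (s - 2)^2*(s + 1)*(s^3 + 8*s^2 + 19*s + 12) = (s - 2)^2*(s + 1)*(s + 3)*(s^2 + 5*s + 4) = (s - 2)^2*(s + 1)^2*(s + 3)*(s + 4)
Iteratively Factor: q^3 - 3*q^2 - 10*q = (q - 5)*(q^2 + 2*q) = (q - 5)*(q + 2)*(q)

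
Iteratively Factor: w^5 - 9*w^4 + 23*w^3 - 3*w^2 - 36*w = (w - 3)*(w^4 - 6*w^3 + 5*w^2 + 12*w) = (w - 4)*(w - 3)*(w^3 - 2*w^2 - 3*w) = (w - 4)*(w - 3)^2*(w^2 + w) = (w - 4)*(w - 3)^2*(w + 1)*(w)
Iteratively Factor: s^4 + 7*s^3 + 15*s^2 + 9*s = (s)*(s^3 + 7*s^2 + 15*s + 9) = s*(s + 3)*(s^2 + 4*s + 3) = s*(s + 1)*(s + 3)*(s + 3)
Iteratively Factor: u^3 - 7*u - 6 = (u - 3)*(u^2 + 3*u + 2) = (u - 3)*(u + 2)*(u + 1)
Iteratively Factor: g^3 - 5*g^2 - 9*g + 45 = (g - 5)*(g^2 - 9) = (g - 5)*(g + 3)*(g - 3)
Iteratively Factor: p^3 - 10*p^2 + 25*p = (p)*(p^2 - 10*p + 25) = p*(p - 5)*(p - 5)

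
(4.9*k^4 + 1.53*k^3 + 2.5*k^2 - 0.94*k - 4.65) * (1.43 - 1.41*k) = -6.909*k^5 + 4.8497*k^4 - 1.3371*k^3 + 4.9004*k^2 + 5.2123*k - 6.6495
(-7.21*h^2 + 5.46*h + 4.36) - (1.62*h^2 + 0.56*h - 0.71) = -8.83*h^2 + 4.9*h + 5.07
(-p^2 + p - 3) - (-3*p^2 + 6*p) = 2*p^2 - 5*p - 3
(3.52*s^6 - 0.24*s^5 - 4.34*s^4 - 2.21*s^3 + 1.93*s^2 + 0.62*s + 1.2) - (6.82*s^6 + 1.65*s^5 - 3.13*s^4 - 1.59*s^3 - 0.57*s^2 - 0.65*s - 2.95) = -3.3*s^6 - 1.89*s^5 - 1.21*s^4 - 0.62*s^3 + 2.5*s^2 + 1.27*s + 4.15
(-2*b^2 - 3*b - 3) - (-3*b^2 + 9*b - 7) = b^2 - 12*b + 4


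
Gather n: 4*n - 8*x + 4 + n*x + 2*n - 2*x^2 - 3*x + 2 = n*(x + 6) - 2*x^2 - 11*x + 6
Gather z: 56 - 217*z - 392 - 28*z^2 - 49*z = -28*z^2 - 266*z - 336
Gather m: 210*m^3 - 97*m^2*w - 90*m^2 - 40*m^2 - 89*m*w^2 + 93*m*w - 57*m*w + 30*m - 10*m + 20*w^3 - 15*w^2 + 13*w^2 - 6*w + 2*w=210*m^3 + m^2*(-97*w - 130) + m*(-89*w^2 + 36*w + 20) + 20*w^3 - 2*w^2 - 4*w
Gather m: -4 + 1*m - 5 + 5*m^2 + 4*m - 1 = 5*m^2 + 5*m - 10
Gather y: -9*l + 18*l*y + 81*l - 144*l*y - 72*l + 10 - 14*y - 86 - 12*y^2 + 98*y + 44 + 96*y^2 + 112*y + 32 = 84*y^2 + y*(196 - 126*l)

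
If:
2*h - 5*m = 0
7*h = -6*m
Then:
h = 0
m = 0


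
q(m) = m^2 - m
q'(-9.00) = -19.00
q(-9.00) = 90.00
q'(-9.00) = -19.00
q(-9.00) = 90.00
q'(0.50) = 0.00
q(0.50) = -0.25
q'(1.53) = 2.06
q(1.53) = 0.81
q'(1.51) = 2.02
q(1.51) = 0.77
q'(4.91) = 8.82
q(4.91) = 19.20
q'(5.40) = 9.80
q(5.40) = 23.76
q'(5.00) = 9.00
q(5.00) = 20.00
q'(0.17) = -0.66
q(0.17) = -0.14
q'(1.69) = 2.38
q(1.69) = 1.17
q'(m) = 2*m - 1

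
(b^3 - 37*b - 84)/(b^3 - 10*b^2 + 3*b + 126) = (b + 4)/(b - 6)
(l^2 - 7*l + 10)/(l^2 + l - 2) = (l^2 - 7*l + 10)/(l^2 + l - 2)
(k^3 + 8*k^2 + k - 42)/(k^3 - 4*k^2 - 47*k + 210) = (k^2 + k - 6)/(k^2 - 11*k + 30)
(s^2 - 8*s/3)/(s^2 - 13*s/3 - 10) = s*(8 - 3*s)/(-3*s^2 + 13*s + 30)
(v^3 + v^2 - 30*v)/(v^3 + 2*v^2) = (v^2 + v - 30)/(v*(v + 2))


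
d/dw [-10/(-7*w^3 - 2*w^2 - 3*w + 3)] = 10*(-21*w^2 - 4*w - 3)/(7*w^3 + 2*w^2 + 3*w - 3)^2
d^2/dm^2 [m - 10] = 0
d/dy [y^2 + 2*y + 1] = 2*y + 2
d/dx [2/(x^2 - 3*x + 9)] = 2*(3 - 2*x)/(x^2 - 3*x + 9)^2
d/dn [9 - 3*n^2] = -6*n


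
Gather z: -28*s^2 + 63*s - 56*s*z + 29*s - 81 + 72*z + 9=-28*s^2 + 92*s + z*(72 - 56*s) - 72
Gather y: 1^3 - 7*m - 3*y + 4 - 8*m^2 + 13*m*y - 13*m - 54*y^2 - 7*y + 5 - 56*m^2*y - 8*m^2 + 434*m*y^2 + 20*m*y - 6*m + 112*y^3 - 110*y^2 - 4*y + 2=-16*m^2 - 26*m + 112*y^3 + y^2*(434*m - 164) + y*(-56*m^2 + 33*m - 14) + 12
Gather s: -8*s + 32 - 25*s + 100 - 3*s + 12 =144 - 36*s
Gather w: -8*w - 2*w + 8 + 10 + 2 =20 - 10*w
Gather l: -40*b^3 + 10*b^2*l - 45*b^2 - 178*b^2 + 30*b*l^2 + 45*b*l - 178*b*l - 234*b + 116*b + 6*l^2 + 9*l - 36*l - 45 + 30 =-40*b^3 - 223*b^2 - 118*b + l^2*(30*b + 6) + l*(10*b^2 - 133*b - 27) - 15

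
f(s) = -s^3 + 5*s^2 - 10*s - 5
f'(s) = -3*s^2 + 10*s - 10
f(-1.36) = 20.36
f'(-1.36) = -29.15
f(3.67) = -23.79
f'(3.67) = -13.71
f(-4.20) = 199.29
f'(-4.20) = -104.92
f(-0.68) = 4.43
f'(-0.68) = -18.19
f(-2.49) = 66.34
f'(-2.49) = -53.50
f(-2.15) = 49.55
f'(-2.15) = -45.37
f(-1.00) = 11.00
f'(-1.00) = -23.00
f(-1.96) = 41.34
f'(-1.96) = -41.12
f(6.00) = -101.00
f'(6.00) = -58.00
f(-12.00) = 2563.00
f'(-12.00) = -562.00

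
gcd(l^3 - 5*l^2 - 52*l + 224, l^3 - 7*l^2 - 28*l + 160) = l^2 - 12*l + 32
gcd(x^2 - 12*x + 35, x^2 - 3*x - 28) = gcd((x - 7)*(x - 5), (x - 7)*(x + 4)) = x - 7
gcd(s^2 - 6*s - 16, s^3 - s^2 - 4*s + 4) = s + 2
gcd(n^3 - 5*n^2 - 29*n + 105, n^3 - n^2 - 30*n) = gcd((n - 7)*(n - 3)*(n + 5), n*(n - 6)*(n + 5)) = n + 5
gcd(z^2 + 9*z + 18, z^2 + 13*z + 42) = z + 6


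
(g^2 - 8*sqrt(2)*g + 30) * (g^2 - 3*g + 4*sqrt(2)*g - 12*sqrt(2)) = g^4 - 4*sqrt(2)*g^3 - 3*g^3 - 34*g^2 + 12*sqrt(2)*g^2 + 102*g + 120*sqrt(2)*g - 360*sqrt(2)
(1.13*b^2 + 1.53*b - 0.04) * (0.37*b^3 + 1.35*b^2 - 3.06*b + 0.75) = 0.4181*b^5 + 2.0916*b^4 - 1.4071*b^3 - 3.8883*b^2 + 1.2699*b - 0.03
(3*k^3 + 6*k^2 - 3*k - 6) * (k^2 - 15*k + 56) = 3*k^5 - 39*k^4 + 75*k^3 + 375*k^2 - 78*k - 336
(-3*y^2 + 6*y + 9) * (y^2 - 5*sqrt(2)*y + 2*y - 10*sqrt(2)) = -3*y^4 + 15*sqrt(2)*y^3 + 21*y^2 - 105*sqrt(2)*y + 18*y - 90*sqrt(2)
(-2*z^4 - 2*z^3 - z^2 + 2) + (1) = -2*z^4 - 2*z^3 - z^2 + 3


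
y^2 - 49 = (y - 7)*(y + 7)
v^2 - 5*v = v*(v - 5)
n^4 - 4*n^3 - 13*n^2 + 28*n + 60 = (n - 5)*(n - 3)*(n + 2)^2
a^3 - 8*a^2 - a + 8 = (a - 8)*(a - 1)*(a + 1)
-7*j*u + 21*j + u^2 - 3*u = (-7*j + u)*(u - 3)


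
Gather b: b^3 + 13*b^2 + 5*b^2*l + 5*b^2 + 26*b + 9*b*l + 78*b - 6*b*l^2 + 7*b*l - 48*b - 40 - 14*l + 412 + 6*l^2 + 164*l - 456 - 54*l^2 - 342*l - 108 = b^3 + b^2*(5*l + 18) + b*(-6*l^2 + 16*l + 56) - 48*l^2 - 192*l - 192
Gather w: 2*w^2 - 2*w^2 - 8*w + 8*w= 0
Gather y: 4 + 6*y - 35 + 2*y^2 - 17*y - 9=2*y^2 - 11*y - 40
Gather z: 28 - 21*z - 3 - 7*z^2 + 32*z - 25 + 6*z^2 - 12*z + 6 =-z^2 - z + 6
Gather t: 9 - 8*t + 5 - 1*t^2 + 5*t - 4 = -t^2 - 3*t + 10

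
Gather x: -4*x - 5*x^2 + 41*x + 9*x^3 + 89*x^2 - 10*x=9*x^3 + 84*x^2 + 27*x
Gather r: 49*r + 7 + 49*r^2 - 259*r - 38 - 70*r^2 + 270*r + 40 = -21*r^2 + 60*r + 9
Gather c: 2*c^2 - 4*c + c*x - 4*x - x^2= 2*c^2 + c*(x - 4) - x^2 - 4*x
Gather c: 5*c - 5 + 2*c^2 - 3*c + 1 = 2*c^2 + 2*c - 4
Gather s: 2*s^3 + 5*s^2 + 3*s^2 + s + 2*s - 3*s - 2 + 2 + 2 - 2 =2*s^3 + 8*s^2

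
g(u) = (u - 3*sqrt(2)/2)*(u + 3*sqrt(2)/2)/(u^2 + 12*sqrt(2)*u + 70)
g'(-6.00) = -11.85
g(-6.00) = 7.54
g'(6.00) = 0.04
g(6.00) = 0.15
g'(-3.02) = -0.28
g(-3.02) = 0.17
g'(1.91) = 0.04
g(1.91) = -0.00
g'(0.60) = 0.03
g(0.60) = -0.05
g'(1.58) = 0.04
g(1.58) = -0.02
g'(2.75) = 0.04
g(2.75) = 0.02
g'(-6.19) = -18.32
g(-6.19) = 10.35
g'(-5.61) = -5.74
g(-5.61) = 4.30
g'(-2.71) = -0.21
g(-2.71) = 0.09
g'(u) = (-2*u - 12*sqrt(2))*(u - 3*sqrt(2)/2)*(u + 3*sqrt(2)/2)/(u^2 + 12*sqrt(2)*u + 70)^2 + (u - 3*sqrt(2)/2)/(u^2 + 12*sqrt(2)*u + 70) + (u + 3*sqrt(2)/2)/(u^2 + 12*sqrt(2)*u + 70)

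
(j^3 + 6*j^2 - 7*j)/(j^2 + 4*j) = (j^2 + 6*j - 7)/(j + 4)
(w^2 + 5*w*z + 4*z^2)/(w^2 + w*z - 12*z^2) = (-w - z)/(-w + 3*z)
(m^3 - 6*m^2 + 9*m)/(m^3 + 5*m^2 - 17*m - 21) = m*(m - 3)/(m^2 + 8*m + 7)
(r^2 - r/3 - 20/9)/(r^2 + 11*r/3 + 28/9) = (3*r - 5)/(3*r + 7)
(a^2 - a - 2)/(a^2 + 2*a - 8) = (a + 1)/(a + 4)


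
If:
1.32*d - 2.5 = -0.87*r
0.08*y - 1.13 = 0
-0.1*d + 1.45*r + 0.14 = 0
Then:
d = 1.87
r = 0.03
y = 14.12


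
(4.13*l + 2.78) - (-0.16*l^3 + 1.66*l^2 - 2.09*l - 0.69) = 0.16*l^3 - 1.66*l^2 + 6.22*l + 3.47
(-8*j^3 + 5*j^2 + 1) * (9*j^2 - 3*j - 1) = -72*j^5 + 69*j^4 - 7*j^3 + 4*j^2 - 3*j - 1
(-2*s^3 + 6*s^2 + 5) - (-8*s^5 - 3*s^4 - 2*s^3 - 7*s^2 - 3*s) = 8*s^5 + 3*s^4 + 13*s^2 + 3*s + 5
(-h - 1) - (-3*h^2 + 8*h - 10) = 3*h^2 - 9*h + 9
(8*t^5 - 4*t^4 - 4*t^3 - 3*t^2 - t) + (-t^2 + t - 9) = 8*t^5 - 4*t^4 - 4*t^3 - 4*t^2 - 9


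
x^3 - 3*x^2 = x^2*(x - 3)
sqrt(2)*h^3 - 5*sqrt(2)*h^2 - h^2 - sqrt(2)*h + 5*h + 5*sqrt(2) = (h - 5)*(h - sqrt(2))*(sqrt(2)*h + 1)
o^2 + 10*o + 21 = (o + 3)*(o + 7)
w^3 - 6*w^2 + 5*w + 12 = (w - 4)*(w - 3)*(w + 1)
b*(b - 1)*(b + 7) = b^3 + 6*b^2 - 7*b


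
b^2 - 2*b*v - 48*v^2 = (b - 8*v)*(b + 6*v)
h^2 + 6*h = h*(h + 6)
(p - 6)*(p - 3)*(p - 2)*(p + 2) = p^4 - 9*p^3 + 14*p^2 + 36*p - 72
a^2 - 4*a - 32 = (a - 8)*(a + 4)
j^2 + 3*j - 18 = (j - 3)*(j + 6)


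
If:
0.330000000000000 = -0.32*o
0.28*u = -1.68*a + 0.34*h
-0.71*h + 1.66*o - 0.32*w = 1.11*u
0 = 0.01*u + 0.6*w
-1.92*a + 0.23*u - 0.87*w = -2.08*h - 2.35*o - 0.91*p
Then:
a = 28.8926894701543*w - 0.487959004024145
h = 93.3521126760563*w - 2.41109154929577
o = -1.03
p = 7.1446446536361 - 136.294978663188*w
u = -60.0*w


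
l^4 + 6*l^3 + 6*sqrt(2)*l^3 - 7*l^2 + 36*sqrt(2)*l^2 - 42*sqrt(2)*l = l*(l - 1)*(l + 7)*(l + 6*sqrt(2))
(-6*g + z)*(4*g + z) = -24*g^2 - 2*g*z + z^2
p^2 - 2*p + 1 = (p - 1)^2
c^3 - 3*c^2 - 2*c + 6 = (c - 3)*(c - sqrt(2))*(c + sqrt(2))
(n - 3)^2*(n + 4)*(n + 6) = n^4 + 4*n^3 - 27*n^2 - 54*n + 216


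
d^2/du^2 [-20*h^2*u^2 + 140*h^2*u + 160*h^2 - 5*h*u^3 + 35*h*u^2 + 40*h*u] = 10*h*(-4*h - 3*u + 7)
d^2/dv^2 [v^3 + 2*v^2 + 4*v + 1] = 6*v + 4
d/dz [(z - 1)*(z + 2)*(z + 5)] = 3*z^2 + 12*z + 3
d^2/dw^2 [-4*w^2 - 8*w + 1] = -8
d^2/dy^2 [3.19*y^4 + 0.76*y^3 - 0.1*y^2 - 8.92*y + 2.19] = 38.28*y^2 + 4.56*y - 0.2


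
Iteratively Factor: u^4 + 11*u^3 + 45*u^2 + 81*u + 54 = (u + 3)*(u^3 + 8*u^2 + 21*u + 18) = (u + 3)^2*(u^2 + 5*u + 6) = (u + 2)*(u + 3)^2*(u + 3)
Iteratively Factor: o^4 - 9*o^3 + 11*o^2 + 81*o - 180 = (o - 3)*(o^3 - 6*o^2 - 7*o + 60) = (o - 5)*(o - 3)*(o^2 - o - 12) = (o - 5)*(o - 3)*(o + 3)*(o - 4)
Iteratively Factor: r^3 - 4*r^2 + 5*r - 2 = (r - 1)*(r^2 - 3*r + 2) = (r - 2)*(r - 1)*(r - 1)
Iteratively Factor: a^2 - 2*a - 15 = (a + 3)*(a - 5)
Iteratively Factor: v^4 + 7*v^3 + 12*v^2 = (v + 3)*(v^3 + 4*v^2) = (v + 3)*(v + 4)*(v^2) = v*(v + 3)*(v + 4)*(v)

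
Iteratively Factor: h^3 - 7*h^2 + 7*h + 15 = (h - 5)*(h^2 - 2*h - 3) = (h - 5)*(h + 1)*(h - 3)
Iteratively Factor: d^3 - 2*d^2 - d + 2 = (d + 1)*(d^2 - 3*d + 2) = (d - 1)*(d + 1)*(d - 2)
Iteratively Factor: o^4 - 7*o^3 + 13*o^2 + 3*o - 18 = (o - 3)*(o^3 - 4*o^2 + o + 6) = (o - 3)*(o + 1)*(o^2 - 5*o + 6) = (o - 3)^2*(o + 1)*(o - 2)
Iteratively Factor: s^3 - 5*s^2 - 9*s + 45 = (s - 3)*(s^2 - 2*s - 15) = (s - 5)*(s - 3)*(s + 3)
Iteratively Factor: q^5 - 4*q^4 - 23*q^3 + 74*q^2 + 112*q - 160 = (q + 4)*(q^4 - 8*q^3 + 9*q^2 + 38*q - 40) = (q + 2)*(q + 4)*(q^3 - 10*q^2 + 29*q - 20) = (q - 1)*(q + 2)*(q + 4)*(q^2 - 9*q + 20) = (q - 5)*(q - 1)*(q + 2)*(q + 4)*(q - 4)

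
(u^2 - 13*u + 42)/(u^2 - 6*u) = (u - 7)/u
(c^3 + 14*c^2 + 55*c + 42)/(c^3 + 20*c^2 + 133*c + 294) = (c + 1)/(c + 7)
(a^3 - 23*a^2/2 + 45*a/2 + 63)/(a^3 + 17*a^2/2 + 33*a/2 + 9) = (a^2 - 13*a + 42)/(a^2 + 7*a + 6)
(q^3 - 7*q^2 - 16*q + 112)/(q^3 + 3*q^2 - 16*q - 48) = (q - 7)/(q + 3)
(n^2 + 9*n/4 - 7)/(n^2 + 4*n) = (n - 7/4)/n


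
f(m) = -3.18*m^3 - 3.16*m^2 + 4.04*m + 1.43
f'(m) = -9.54*m^2 - 6.32*m + 4.04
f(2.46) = -55.10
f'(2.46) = -69.24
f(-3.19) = 59.61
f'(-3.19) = -72.88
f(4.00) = -236.49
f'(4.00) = -173.88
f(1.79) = -19.70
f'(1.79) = -37.84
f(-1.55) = -0.58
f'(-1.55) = -9.08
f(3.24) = -126.81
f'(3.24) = -116.58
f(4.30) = -292.46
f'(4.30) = -199.53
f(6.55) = -1001.30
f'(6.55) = -446.65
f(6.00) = -774.97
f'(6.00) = -377.32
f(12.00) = -5900.17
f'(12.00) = -1445.56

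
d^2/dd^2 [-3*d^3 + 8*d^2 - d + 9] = 16 - 18*d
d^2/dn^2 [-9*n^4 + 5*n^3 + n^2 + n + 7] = -108*n^2 + 30*n + 2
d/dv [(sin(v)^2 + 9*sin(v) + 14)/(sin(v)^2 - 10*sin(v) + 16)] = (-19*sin(v)^2 + 4*sin(v) + 284)*cos(v)/((sin(v) - 8)^2*(sin(v) - 2)^2)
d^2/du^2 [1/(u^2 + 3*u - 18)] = 2*(-u^2 - 3*u + (2*u + 3)^2 + 18)/(u^2 + 3*u - 18)^3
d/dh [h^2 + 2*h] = 2*h + 2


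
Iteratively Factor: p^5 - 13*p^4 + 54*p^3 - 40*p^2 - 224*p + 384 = (p - 4)*(p^4 - 9*p^3 + 18*p^2 + 32*p - 96) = (p - 4)^2*(p^3 - 5*p^2 - 2*p + 24) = (p - 4)^2*(p + 2)*(p^2 - 7*p + 12) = (p - 4)^2*(p - 3)*(p + 2)*(p - 4)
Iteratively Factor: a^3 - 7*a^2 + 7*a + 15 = (a + 1)*(a^2 - 8*a + 15) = (a - 3)*(a + 1)*(a - 5)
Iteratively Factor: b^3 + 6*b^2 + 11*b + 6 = (b + 1)*(b^2 + 5*b + 6) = (b + 1)*(b + 2)*(b + 3)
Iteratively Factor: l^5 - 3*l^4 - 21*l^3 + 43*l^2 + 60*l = (l + 1)*(l^4 - 4*l^3 - 17*l^2 + 60*l) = (l + 1)*(l + 4)*(l^3 - 8*l^2 + 15*l) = (l - 5)*(l + 1)*(l + 4)*(l^2 - 3*l) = l*(l - 5)*(l + 1)*(l + 4)*(l - 3)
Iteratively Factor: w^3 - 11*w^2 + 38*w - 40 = (w - 5)*(w^2 - 6*w + 8) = (w - 5)*(w - 2)*(w - 4)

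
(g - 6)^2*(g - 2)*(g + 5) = g^4 - 9*g^3 - 10*g^2 + 228*g - 360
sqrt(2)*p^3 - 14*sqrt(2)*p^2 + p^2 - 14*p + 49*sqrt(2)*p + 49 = (p - 7)^2*(sqrt(2)*p + 1)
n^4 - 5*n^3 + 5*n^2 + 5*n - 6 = (n - 3)*(n - 2)*(n - 1)*(n + 1)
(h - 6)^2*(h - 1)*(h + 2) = h^4 - 11*h^3 + 22*h^2 + 60*h - 72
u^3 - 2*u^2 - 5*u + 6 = (u - 3)*(u - 1)*(u + 2)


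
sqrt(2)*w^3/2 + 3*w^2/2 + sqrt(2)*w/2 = w*(w + sqrt(2))*(sqrt(2)*w/2 + 1/2)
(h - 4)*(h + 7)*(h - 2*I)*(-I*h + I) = -I*h^4 - 2*h^3 - 2*I*h^3 - 4*h^2 + 31*I*h^2 + 62*h - 28*I*h - 56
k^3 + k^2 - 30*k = k*(k - 5)*(k + 6)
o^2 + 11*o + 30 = (o + 5)*(o + 6)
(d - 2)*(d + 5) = d^2 + 3*d - 10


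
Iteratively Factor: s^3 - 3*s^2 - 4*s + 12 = (s - 3)*(s^2 - 4) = (s - 3)*(s + 2)*(s - 2)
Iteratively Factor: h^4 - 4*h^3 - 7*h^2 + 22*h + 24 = (h + 2)*(h^3 - 6*h^2 + 5*h + 12) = (h - 3)*(h + 2)*(h^2 - 3*h - 4) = (h - 4)*(h - 3)*(h + 2)*(h + 1)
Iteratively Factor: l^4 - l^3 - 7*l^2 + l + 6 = (l - 1)*(l^3 - 7*l - 6) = (l - 1)*(l + 1)*(l^2 - l - 6) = (l - 1)*(l + 1)*(l + 2)*(l - 3)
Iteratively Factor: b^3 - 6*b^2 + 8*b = (b)*(b^2 - 6*b + 8) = b*(b - 4)*(b - 2)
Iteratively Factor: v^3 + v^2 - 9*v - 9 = (v + 3)*(v^2 - 2*v - 3) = (v - 3)*(v + 3)*(v + 1)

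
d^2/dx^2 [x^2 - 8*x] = 2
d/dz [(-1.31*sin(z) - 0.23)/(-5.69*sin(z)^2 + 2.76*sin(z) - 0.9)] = (-7.4539*sin(z)^2 - 2.6174*sin(z) + 1.8138)*cos(z)/(32.3761*sin(z)^4 - 31.4088*sin(z)^3 + 17.8596*sin(z)^2 - 4.968*sin(z) + 0.81)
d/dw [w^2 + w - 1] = 2*w + 1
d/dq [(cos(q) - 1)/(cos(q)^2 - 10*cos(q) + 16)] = (cos(q)^2 - 2*cos(q) - 6)*sin(q)/(cos(q)^2 - 10*cos(q) + 16)^2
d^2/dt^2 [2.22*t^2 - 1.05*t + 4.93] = 4.44000000000000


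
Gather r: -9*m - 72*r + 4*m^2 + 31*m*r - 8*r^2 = 4*m^2 - 9*m - 8*r^2 + r*(31*m - 72)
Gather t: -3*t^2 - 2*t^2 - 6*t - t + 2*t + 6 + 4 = -5*t^2 - 5*t + 10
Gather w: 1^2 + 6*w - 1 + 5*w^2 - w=5*w^2 + 5*w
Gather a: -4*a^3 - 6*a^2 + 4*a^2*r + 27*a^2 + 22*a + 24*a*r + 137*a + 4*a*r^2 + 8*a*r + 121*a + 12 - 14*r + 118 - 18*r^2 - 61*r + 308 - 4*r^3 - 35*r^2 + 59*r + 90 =-4*a^3 + a^2*(4*r + 21) + a*(4*r^2 + 32*r + 280) - 4*r^3 - 53*r^2 - 16*r + 528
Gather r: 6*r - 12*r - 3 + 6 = 3 - 6*r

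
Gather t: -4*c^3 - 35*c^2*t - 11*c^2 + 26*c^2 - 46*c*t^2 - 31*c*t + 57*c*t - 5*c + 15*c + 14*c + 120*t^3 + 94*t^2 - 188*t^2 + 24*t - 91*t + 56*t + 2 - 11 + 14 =-4*c^3 + 15*c^2 + 24*c + 120*t^3 + t^2*(-46*c - 94) + t*(-35*c^2 + 26*c - 11) + 5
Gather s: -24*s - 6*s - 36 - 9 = -30*s - 45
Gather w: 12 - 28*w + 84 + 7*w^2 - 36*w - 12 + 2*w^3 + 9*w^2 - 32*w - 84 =2*w^3 + 16*w^2 - 96*w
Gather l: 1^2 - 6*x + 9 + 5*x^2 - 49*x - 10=5*x^2 - 55*x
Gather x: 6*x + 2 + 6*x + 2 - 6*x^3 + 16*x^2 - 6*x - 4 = -6*x^3 + 16*x^2 + 6*x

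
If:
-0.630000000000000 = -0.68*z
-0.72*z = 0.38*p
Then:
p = -1.76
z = 0.93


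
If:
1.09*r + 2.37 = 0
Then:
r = -2.17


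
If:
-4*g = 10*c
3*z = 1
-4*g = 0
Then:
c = 0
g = 0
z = 1/3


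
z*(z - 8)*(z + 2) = z^3 - 6*z^2 - 16*z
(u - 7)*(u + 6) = u^2 - u - 42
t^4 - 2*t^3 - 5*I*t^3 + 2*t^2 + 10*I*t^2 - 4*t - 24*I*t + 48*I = (t - 2)*(t - 4*I)*(t - 3*I)*(t + 2*I)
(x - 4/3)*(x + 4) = x^2 + 8*x/3 - 16/3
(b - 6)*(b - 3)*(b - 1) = b^3 - 10*b^2 + 27*b - 18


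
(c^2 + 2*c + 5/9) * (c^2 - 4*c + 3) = c^4 - 2*c^3 - 40*c^2/9 + 34*c/9 + 5/3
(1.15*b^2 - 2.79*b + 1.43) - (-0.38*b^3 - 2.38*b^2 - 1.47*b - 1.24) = 0.38*b^3 + 3.53*b^2 - 1.32*b + 2.67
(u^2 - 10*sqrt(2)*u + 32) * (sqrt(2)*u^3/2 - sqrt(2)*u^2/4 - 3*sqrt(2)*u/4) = sqrt(2)*u^5/2 - 10*u^4 - sqrt(2)*u^4/4 + 5*u^3 + 61*sqrt(2)*u^3/4 - 8*sqrt(2)*u^2 + 15*u^2 - 24*sqrt(2)*u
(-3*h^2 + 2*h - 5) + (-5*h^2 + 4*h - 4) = -8*h^2 + 6*h - 9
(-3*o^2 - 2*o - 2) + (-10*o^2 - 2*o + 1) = -13*o^2 - 4*o - 1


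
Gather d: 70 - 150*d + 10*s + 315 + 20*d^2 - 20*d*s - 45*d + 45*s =20*d^2 + d*(-20*s - 195) + 55*s + 385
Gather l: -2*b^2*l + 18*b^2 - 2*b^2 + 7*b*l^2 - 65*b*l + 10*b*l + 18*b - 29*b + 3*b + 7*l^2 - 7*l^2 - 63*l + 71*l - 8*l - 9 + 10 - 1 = 16*b^2 + 7*b*l^2 - 8*b + l*(-2*b^2 - 55*b)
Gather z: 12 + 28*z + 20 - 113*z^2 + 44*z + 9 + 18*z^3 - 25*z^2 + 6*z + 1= 18*z^3 - 138*z^2 + 78*z + 42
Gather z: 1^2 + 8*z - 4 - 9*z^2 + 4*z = -9*z^2 + 12*z - 3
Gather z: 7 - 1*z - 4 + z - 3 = 0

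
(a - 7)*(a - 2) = a^2 - 9*a + 14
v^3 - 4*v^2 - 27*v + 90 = (v - 6)*(v - 3)*(v + 5)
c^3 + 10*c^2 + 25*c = c*(c + 5)^2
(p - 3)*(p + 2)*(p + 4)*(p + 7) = p^4 + 10*p^3 + 11*p^2 - 94*p - 168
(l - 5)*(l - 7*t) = l^2 - 7*l*t - 5*l + 35*t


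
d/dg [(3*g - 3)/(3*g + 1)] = 12/(3*g + 1)^2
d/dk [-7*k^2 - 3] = -14*k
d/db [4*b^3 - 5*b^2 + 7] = 2*b*(6*b - 5)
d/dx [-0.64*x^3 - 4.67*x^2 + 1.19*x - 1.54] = -1.92*x^2 - 9.34*x + 1.19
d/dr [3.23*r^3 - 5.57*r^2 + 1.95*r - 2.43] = 9.69*r^2 - 11.14*r + 1.95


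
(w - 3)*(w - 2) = w^2 - 5*w + 6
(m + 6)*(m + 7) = m^2 + 13*m + 42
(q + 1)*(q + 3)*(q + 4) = q^3 + 8*q^2 + 19*q + 12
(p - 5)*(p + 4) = p^2 - p - 20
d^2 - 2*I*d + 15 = (d - 5*I)*(d + 3*I)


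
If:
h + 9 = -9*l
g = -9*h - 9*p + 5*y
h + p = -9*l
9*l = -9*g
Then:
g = 5*y/82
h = 45*y/82 - 9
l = -5*y/82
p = 9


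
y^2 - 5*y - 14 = (y - 7)*(y + 2)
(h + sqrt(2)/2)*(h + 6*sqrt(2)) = h^2 + 13*sqrt(2)*h/2 + 6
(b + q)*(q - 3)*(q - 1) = b*q^2 - 4*b*q + 3*b + q^3 - 4*q^2 + 3*q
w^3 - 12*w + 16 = (w - 2)^2*(w + 4)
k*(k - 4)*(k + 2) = k^3 - 2*k^2 - 8*k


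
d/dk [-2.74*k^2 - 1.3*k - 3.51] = -5.48*k - 1.3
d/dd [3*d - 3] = 3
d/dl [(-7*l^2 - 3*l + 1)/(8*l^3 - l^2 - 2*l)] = (56*l^4 + 48*l^3 - 13*l^2 + 2*l + 2)/(l^2*(64*l^4 - 16*l^3 - 31*l^2 + 4*l + 4))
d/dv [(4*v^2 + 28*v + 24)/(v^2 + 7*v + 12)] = 24*(2*v + 7)/(v^2 + 7*v + 12)^2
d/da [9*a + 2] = 9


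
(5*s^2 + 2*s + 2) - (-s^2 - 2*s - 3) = 6*s^2 + 4*s + 5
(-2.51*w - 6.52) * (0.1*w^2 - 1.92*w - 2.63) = -0.251*w^3 + 4.1672*w^2 + 19.1197*w + 17.1476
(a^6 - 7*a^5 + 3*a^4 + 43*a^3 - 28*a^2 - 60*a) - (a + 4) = a^6 - 7*a^5 + 3*a^4 + 43*a^3 - 28*a^2 - 61*a - 4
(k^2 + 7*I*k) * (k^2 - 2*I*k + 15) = k^4 + 5*I*k^3 + 29*k^2 + 105*I*k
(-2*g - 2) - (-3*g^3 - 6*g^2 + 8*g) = 3*g^3 + 6*g^2 - 10*g - 2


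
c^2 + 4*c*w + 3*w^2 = (c + w)*(c + 3*w)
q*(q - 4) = q^2 - 4*q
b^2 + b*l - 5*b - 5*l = (b - 5)*(b + l)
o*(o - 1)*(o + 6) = o^3 + 5*o^2 - 6*o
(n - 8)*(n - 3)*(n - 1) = n^3 - 12*n^2 + 35*n - 24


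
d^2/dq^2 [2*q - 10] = 0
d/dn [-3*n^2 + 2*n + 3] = 2 - 6*n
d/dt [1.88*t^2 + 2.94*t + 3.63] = 3.76*t + 2.94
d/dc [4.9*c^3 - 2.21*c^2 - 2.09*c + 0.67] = 14.7*c^2 - 4.42*c - 2.09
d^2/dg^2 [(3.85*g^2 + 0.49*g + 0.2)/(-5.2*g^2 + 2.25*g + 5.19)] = (-1.13686837721616e-13*g^4 - 116.5892*g^3 - 655.8708*g^2 - 65.30472*g - 208.78422)/(140.608*g^6 - 182.52*g^5 - 342.0378*g^4 + 352.947375*g^3 + 341.380035*g^2 - 181.818675*g - 139.798359)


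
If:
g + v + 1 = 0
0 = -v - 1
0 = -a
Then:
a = 0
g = 0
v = -1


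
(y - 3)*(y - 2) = y^2 - 5*y + 6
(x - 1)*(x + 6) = x^2 + 5*x - 6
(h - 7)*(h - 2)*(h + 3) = h^3 - 6*h^2 - 13*h + 42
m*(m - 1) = m^2 - m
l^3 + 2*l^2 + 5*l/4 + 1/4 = (l + 1/2)^2*(l + 1)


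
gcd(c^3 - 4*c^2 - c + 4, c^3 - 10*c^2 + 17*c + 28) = c^2 - 3*c - 4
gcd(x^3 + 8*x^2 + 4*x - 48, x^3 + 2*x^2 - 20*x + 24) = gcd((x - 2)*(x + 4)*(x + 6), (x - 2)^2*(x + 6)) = x^2 + 4*x - 12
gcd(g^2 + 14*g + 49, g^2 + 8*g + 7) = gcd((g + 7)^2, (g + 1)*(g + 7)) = g + 7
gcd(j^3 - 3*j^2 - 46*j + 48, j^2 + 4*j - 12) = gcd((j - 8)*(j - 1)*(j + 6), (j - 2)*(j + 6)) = j + 6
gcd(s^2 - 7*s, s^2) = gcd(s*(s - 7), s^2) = s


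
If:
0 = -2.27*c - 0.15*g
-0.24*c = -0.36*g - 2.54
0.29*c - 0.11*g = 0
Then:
No Solution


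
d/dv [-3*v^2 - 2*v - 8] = -6*v - 2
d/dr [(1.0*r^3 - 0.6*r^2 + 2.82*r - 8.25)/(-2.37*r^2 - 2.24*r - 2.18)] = (-2.37*r^4 - 4.48*r^3 + 1.4874*r^2 - 36.489*r - 24.6276)/(5.6169*r^4 + 10.6176*r^3 + 15.3508*r^2 + 9.7664*r + 4.7524)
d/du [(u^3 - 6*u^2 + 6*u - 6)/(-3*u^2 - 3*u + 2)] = 3*(-u^4 - 2*u^3 + 14*u^2 - 20*u - 2)/(9*u^4 + 18*u^3 - 3*u^2 - 12*u + 4)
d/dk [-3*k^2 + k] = 1 - 6*k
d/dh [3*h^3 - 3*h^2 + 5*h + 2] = 9*h^2 - 6*h + 5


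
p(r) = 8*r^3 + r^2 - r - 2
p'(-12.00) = 3431.00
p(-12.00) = -13670.00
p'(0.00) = -1.00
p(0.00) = -2.00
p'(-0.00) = -1.00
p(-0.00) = -2.00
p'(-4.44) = 463.25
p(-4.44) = -678.07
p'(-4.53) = 482.44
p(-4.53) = -720.63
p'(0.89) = 19.79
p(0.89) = 3.54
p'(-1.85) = 77.44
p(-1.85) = -47.38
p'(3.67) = 329.59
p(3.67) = 403.25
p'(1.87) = 86.67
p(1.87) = 51.94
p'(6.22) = 939.96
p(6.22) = 1955.60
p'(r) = 24*r^2 + 2*r - 1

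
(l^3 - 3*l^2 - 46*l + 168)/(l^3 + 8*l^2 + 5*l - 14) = (l^2 - 10*l + 24)/(l^2 + l - 2)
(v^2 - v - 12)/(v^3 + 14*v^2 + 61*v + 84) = (v - 4)/(v^2 + 11*v + 28)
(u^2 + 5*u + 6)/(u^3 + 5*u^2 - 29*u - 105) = (u + 2)/(u^2 + 2*u - 35)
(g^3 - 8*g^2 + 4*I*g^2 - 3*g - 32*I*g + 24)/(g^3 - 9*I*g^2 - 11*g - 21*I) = (g^2 + g*(-8 + 3*I) - 24*I)/(g^2 - 10*I*g - 21)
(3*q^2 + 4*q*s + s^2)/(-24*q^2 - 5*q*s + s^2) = (-q - s)/(8*q - s)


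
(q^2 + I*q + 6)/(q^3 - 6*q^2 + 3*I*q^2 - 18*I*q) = (q - 2*I)/(q*(q - 6))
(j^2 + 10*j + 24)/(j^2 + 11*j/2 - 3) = 2*(j + 4)/(2*j - 1)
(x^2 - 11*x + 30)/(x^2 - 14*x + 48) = (x - 5)/(x - 8)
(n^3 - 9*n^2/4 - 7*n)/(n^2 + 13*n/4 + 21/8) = 2*n*(n - 4)/(2*n + 3)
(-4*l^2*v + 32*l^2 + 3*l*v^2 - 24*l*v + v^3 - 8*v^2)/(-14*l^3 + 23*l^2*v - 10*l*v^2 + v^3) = (4*l*v - 32*l + v^2 - 8*v)/(14*l^2 - 9*l*v + v^2)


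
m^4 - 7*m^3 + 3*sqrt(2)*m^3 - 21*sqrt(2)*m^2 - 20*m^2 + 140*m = m*(m - 7)*(m - 2*sqrt(2))*(m + 5*sqrt(2))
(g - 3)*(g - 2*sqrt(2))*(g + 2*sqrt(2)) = g^3 - 3*g^2 - 8*g + 24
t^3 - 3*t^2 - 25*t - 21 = (t - 7)*(t + 1)*(t + 3)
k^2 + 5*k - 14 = (k - 2)*(k + 7)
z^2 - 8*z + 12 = (z - 6)*(z - 2)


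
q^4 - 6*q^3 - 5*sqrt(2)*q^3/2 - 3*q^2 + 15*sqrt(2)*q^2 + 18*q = q*(q - 6)*(q - 3*sqrt(2))*(q + sqrt(2)/2)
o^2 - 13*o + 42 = (o - 7)*(o - 6)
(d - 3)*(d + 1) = d^2 - 2*d - 3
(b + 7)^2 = b^2 + 14*b + 49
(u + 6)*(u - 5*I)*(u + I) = u^3 + 6*u^2 - 4*I*u^2 + 5*u - 24*I*u + 30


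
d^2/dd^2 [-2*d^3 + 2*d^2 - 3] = 4 - 12*d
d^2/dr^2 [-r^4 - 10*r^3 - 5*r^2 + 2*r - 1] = -12*r^2 - 60*r - 10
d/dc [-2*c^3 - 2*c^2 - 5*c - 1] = -6*c^2 - 4*c - 5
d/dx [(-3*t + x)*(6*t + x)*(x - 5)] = -18*t^2 + 6*t*x - 15*t + 3*x^2 - 10*x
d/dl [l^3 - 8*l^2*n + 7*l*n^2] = 3*l^2 - 16*l*n + 7*n^2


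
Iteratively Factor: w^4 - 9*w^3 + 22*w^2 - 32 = (w + 1)*(w^3 - 10*w^2 + 32*w - 32) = (w - 2)*(w + 1)*(w^2 - 8*w + 16) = (w - 4)*(w - 2)*(w + 1)*(w - 4)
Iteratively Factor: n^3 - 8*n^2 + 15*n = (n - 3)*(n^2 - 5*n) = n*(n - 3)*(n - 5)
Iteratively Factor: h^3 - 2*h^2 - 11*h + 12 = (h - 1)*(h^2 - h - 12) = (h - 4)*(h - 1)*(h + 3)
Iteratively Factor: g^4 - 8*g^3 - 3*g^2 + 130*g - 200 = (g - 2)*(g^3 - 6*g^2 - 15*g + 100) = (g - 5)*(g - 2)*(g^2 - g - 20) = (g - 5)*(g - 2)*(g + 4)*(g - 5)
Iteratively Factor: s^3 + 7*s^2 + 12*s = (s + 4)*(s^2 + 3*s) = s*(s + 4)*(s + 3)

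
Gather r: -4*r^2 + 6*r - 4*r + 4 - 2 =-4*r^2 + 2*r + 2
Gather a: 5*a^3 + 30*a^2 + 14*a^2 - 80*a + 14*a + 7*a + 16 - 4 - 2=5*a^3 + 44*a^2 - 59*a + 10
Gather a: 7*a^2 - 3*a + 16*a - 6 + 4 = 7*a^2 + 13*a - 2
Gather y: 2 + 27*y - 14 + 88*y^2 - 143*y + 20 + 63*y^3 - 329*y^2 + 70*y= 63*y^3 - 241*y^2 - 46*y + 8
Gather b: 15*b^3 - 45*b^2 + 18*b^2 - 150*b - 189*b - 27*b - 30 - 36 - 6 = 15*b^3 - 27*b^2 - 366*b - 72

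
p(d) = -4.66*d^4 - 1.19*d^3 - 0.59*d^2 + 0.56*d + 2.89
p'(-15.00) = 62125.01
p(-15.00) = -232034.51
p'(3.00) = -538.39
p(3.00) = -410.33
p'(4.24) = -1489.46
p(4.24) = -1602.13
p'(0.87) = -15.44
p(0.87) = -0.52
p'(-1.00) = 16.81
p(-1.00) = -1.73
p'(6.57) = -5447.47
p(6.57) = -9038.93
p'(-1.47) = 53.79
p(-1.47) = -17.19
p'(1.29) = -46.92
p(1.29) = -12.83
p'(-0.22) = 0.85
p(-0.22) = 2.74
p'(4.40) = -1661.58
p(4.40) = -1854.05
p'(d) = -18.64*d^3 - 3.57*d^2 - 1.18*d + 0.56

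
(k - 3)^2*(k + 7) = k^3 + k^2 - 33*k + 63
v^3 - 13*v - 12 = (v - 4)*(v + 1)*(v + 3)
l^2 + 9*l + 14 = (l + 2)*(l + 7)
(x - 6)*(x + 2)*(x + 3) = x^3 - x^2 - 24*x - 36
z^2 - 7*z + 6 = (z - 6)*(z - 1)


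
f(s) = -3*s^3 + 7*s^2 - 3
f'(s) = -9*s^2 + 14*s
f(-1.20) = 12.26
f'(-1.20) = -29.76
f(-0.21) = -2.66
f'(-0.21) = -3.34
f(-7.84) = 1872.93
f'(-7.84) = -662.95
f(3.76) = -63.51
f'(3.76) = -74.60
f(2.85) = -15.59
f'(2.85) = -33.20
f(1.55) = 2.65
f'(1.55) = 0.08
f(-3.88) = 277.61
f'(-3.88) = -189.81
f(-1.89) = 42.26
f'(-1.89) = -58.61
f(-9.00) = 2751.00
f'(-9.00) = -855.00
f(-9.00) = 2751.00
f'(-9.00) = -855.00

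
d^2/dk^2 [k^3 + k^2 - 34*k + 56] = 6*k + 2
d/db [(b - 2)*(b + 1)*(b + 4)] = 3*b^2 + 6*b - 6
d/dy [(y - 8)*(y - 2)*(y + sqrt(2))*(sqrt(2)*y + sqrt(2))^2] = 10*y^4 - 64*y^3 + 8*sqrt(2)*y^3 - 48*sqrt(2)*y^2 - 18*y^2 - 12*sqrt(2)*y + 88*y + 32 + 44*sqrt(2)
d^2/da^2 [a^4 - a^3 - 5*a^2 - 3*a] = 12*a^2 - 6*a - 10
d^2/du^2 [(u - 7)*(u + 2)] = 2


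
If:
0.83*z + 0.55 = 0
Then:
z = -0.66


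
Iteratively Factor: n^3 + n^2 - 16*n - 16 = (n - 4)*(n^2 + 5*n + 4) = (n - 4)*(n + 1)*(n + 4)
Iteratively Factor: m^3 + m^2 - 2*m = (m + 2)*(m^2 - m) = m*(m + 2)*(m - 1)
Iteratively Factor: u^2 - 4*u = (u - 4)*(u)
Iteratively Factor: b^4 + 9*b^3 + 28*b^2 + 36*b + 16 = (b + 4)*(b^3 + 5*b^2 + 8*b + 4) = (b + 2)*(b + 4)*(b^2 + 3*b + 2) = (b + 2)^2*(b + 4)*(b + 1)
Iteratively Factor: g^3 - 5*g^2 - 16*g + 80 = (g + 4)*(g^2 - 9*g + 20) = (g - 4)*(g + 4)*(g - 5)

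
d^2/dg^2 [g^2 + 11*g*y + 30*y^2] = 2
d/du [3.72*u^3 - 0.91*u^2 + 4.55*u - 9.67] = 11.16*u^2 - 1.82*u + 4.55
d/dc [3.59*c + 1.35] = 3.59000000000000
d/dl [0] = 0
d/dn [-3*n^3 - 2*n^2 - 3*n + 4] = -9*n^2 - 4*n - 3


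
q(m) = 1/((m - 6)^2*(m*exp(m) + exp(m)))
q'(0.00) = -0.05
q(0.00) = 0.03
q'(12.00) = 0.00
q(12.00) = 0.00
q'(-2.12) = -0.02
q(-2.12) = -0.11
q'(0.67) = -0.01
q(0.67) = 0.01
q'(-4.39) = 0.11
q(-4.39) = -0.22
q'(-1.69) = -0.09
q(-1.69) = -0.13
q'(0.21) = -0.03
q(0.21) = 0.02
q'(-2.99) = 0.03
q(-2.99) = -0.12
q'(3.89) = -0.00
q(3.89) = 0.00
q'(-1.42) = -0.30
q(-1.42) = -0.18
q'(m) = (-m*exp(m) - 2*exp(m))/((m - 6)^2*(m*exp(m) + exp(m))^2) - 2/((m - 6)^3*(m*exp(m) + exp(m))) = (-2*m + (-m - 2)*(m - 6) - 2)*exp(-m)/((m - 6)^3*(m + 1)^2)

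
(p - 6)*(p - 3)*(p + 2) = p^3 - 7*p^2 + 36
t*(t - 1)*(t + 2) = t^3 + t^2 - 2*t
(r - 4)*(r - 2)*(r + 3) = r^3 - 3*r^2 - 10*r + 24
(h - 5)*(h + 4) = h^2 - h - 20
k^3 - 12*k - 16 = (k - 4)*(k + 2)^2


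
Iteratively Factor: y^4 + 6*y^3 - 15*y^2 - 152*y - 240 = (y + 4)*(y^3 + 2*y^2 - 23*y - 60) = (y - 5)*(y + 4)*(y^2 + 7*y + 12) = (y - 5)*(y + 4)^2*(y + 3)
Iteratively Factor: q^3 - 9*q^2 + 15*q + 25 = (q - 5)*(q^2 - 4*q - 5) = (q - 5)^2*(q + 1)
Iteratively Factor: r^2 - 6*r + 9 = (r - 3)*(r - 3)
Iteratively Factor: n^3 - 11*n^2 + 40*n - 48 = (n - 4)*(n^2 - 7*n + 12) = (n - 4)^2*(n - 3)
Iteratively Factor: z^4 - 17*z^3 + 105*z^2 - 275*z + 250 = (z - 5)*(z^3 - 12*z^2 + 45*z - 50) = (z - 5)^2*(z^2 - 7*z + 10) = (z - 5)^3*(z - 2)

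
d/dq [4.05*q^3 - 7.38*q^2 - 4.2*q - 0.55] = 12.15*q^2 - 14.76*q - 4.2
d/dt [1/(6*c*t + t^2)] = 2*(-3*c - t)/(t^2*(6*c + t)^2)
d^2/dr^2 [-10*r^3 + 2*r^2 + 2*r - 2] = 4 - 60*r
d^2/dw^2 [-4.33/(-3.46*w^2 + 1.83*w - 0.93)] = (-103.674056*w^2 + 54.833388*w + 4.33*(6.92*w - 1.83)*(13.84*w - 3.66) - 27.866148)/(3.46*w^2 - 1.83*w + 0.93)^3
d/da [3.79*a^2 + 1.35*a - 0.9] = 7.58*a + 1.35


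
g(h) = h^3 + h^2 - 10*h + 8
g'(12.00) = 446.00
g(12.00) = 1760.00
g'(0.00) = -10.00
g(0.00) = 8.00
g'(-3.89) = 27.62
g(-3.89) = 3.17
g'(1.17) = -3.55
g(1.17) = -0.73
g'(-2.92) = 9.74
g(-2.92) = 20.83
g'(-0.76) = -9.79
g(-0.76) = 15.74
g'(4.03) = 46.78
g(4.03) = 49.39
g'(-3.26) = 15.36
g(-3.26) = 16.58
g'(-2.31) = 1.39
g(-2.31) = 24.11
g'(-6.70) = 111.27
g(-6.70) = -180.87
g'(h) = 3*h^2 + 2*h - 10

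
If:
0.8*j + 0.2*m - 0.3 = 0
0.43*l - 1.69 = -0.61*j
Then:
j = 0.375 - 0.25*m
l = 0.354651162790698*m + 3.39825581395349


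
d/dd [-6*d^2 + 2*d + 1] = 2 - 12*d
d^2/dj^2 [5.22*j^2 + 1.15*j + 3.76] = 10.4400000000000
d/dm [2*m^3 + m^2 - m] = 6*m^2 + 2*m - 1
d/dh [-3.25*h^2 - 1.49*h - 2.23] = -6.5*h - 1.49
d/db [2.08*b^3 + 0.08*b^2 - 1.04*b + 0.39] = 6.24*b^2 + 0.16*b - 1.04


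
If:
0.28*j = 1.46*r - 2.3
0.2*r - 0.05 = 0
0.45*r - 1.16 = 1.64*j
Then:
No Solution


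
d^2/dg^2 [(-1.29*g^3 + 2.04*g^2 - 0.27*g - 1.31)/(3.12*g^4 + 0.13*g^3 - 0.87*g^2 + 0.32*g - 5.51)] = (-25.1147520000001*g^9 + 119.149056*g^8 - 47.584368*g^7 - 227.910462*g^6 - 567.92853*g^5 + 895.624158*g^4 - 62.382828*g^3 - 323.870406*g^2 - 230.663274*g + 135.208286)/(30.371328*g^12 + 3.796416*g^11 - 25.2486*g^10 + 7.229989*g^9 - 153.090405*g^8 - 18.309369*g^7 + 89.541516*g^6 - 28.501458*g^5 + 270.016419*g^4 + 21.077111*g^3 - 80.932533*g^2 + 29.145696*g - 167.284151)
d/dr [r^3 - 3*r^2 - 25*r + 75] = 3*r^2 - 6*r - 25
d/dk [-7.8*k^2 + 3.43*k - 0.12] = 3.43 - 15.6*k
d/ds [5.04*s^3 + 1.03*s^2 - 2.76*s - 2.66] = 15.12*s^2 + 2.06*s - 2.76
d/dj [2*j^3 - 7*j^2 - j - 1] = 6*j^2 - 14*j - 1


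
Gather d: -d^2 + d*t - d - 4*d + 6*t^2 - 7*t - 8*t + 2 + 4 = -d^2 + d*(t - 5) + 6*t^2 - 15*t + 6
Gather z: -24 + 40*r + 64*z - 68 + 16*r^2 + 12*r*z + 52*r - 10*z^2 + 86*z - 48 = 16*r^2 + 92*r - 10*z^2 + z*(12*r + 150) - 140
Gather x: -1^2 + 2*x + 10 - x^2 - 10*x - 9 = -x^2 - 8*x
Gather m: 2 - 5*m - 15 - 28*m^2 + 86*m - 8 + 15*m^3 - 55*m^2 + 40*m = 15*m^3 - 83*m^2 + 121*m - 21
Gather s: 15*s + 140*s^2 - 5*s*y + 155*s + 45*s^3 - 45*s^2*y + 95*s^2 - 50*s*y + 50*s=45*s^3 + s^2*(235 - 45*y) + s*(220 - 55*y)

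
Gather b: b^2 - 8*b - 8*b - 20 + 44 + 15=b^2 - 16*b + 39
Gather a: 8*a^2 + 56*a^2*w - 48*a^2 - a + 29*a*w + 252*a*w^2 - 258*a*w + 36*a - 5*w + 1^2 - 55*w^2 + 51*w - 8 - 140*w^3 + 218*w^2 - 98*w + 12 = a^2*(56*w - 40) + a*(252*w^2 - 229*w + 35) - 140*w^3 + 163*w^2 - 52*w + 5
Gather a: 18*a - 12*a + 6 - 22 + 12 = 6*a - 4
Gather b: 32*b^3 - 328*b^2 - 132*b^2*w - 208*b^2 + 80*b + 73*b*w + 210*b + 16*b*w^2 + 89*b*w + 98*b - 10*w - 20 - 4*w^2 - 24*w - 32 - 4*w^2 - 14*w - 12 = 32*b^3 + b^2*(-132*w - 536) + b*(16*w^2 + 162*w + 388) - 8*w^2 - 48*w - 64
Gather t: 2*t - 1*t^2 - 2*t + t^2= 0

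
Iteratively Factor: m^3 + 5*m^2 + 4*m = (m + 4)*(m^2 + m) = (m + 1)*(m + 4)*(m)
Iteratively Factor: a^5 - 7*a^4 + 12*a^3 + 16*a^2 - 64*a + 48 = (a - 2)*(a^4 - 5*a^3 + 2*a^2 + 20*a - 24) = (a - 2)*(a + 2)*(a^3 - 7*a^2 + 16*a - 12) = (a - 2)^2*(a + 2)*(a^2 - 5*a + 6) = (a - 3)*(a - 2)^2*(a + 2)*(a - 2)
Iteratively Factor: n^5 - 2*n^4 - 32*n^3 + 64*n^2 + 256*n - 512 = (n - 2)*(n^4 - 32*n^2 + 256) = (n - 4)*(n - 2)*(n^3 + 4*n^2 - 16*n - 64) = (n - 4)*(n - 2)*(n + 4)*(n^2 - 16) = (n - 4)^2*(n - 2)*(n + 4)*(n + 4)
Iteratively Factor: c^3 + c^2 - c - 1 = (c + 1)*(c^2 - 1) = (c + 1)^2*(c - 1)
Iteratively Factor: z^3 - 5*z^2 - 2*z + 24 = (z + 2)*(z^2 - 7*z + 12) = (z - 3)*(z + 2)*(z - 4)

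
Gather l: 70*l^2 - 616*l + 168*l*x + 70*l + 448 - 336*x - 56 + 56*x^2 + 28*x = 70*l^2 + l*(168*x - 546) + 56*x^2 - 308*x + 392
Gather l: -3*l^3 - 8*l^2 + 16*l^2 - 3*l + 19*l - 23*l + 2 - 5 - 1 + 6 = -3*l^3 + 8*l^2 - 7*l + 2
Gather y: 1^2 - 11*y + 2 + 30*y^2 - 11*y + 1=30*y^2 - 22*y + 4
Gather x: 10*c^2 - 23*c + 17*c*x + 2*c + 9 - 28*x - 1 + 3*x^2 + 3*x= 10*c^2 - 21*c + 3*x^2 + x*(17*c - 25) + 8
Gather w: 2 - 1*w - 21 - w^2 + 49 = -w^2 - w + 30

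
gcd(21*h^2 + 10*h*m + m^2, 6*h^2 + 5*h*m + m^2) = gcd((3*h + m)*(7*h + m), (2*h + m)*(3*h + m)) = 3*h + m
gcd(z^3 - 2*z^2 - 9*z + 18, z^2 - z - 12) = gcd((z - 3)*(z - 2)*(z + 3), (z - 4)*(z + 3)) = z + 3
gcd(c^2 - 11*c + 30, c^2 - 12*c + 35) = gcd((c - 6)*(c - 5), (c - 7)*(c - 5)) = c - 5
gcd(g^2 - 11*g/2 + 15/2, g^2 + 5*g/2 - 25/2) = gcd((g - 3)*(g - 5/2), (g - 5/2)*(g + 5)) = g - 5/2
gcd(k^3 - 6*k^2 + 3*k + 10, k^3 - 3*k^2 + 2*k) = k - 2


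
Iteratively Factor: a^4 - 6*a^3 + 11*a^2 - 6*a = (a - 2)*(a^3 - 4*a^2 + 3*a) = a*(a - 2)*(a^2 - 4*a + 3) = a*(a - 3)*(a - 2)*(a - 1)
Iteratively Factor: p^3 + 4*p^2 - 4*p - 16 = (p + 2)*(p^2 + 2*p - 8) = (p + 2)*(p + 4)*(p - 2)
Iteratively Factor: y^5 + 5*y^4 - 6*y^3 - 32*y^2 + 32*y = (y - 2)*(y^4 + 7*y^3 + 8*y^2 - 16*y) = (y - 2)*(y + 4)*(y^3 + 3*y^2 - 4*y) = (y - 2)*(y - 1)*(y + 4)*(y^2 + 4*y) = (y - 2)*(y - 1)*(y + 4)^2*(y)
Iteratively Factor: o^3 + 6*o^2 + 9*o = (o + 3)*(o^2 + 3*o) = (o + 3)^2*(o)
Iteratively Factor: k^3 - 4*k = (k - 2)*(k^2 + 2*k) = (k - 2)*(k + 2)*(k)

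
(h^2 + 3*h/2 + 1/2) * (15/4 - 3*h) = -3*h^3 - 3*h^2/4 + 33*h/8 + 15/8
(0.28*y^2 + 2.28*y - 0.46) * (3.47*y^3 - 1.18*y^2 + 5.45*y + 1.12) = 0.9716*y^5 + 7.5812*y^4 - 2.7606*y^3 + 13.2824*y^2 + 0.0465999999999998*y - 0.5152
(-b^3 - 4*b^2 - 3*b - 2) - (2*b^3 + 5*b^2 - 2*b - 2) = -3*b^3 - 9*b^2 - b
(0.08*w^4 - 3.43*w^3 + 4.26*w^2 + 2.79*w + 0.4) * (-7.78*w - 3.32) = -0.6224*w^5 + 26.4198*w^4 - 21.7552*w^3 - 35.8494*w^2 - 12.3748*w - 1.328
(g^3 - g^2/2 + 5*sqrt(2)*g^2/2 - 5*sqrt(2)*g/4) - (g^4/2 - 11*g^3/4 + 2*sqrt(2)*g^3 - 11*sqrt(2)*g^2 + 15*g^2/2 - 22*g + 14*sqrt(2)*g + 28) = -g^4/2 - 2*sqrt(2)*g^3 + 15*g^3/4 - 8*g^2 + 27*sqrt(2)*g^2/2 - 61*sqrt(2)*g/4 + 22*g - 28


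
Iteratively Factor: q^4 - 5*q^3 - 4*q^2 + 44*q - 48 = (q + 3)*(q^3 - 8*q^2 + 20*q - 16) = (q - 2)*(q + 3)*(q^2 - 6*q + 8) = (q - 2)^2*(q + 3)*(q - 4)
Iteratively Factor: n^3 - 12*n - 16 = (n + 2)*(n^2 - 2*n - 8) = (n - 4)*(n + 2)*(n + 2)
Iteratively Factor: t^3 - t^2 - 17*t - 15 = (t - 5)*(t^2 + 4*t + 3) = (t - 5)*(t + 1)*(t + 3)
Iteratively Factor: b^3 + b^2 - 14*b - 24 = (b + 3)*(b^2 - 2*b - 8) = (b + 2)*(b + 3)*(b - 4)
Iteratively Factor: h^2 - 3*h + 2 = (h - 1)*(h - 2)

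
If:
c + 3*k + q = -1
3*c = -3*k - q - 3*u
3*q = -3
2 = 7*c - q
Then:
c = 1/7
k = -1/21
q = -1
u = 5/21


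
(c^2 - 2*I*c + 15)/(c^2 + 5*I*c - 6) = (c - 5*I)/(c + 2*I)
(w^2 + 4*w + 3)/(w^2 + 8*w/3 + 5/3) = 3*(w + 3)/(3*w + 5)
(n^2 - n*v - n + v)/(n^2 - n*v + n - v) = (n - 1)/(n + 1)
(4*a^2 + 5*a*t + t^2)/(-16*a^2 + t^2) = (a + t)/(-4*a + t)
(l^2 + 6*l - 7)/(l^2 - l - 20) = (-l^2 - 6*l + 7)/(-l^2 + l + 20)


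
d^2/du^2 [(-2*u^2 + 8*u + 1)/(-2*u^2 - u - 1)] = 2*(-36*u^3 - 24*u^2 + 42*u + 11)/(8*u^6 + 12*u^5 + 18*u^4 + 13*u^3 + 9*u^2 + 3*u + 1)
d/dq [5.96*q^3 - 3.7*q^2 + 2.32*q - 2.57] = 17.88*q^2 - 7.4*q + 2.32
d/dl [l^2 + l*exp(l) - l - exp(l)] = l*exp(l) + 2*l - 1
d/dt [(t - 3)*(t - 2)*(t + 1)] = 3*t^2 - 8*t + 1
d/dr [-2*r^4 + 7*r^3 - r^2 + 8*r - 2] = -8*r^3 + 21*r^2 - 2*r + 8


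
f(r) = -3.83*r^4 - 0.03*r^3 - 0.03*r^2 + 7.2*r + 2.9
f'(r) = -15.32*r^3 - 0.09*r^2 - 0.06*r + 7.2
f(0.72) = 7.03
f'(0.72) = 1.39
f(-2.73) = -229.11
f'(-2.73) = 318.40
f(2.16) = -65.36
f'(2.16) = -147.74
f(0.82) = 7.04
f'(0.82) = -1.36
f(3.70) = -690.19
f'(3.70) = -770.26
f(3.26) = -407.57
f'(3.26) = -524.73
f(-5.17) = -2767.26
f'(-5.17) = 2122.15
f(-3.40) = -532.56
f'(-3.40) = 608.50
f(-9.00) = -25171.09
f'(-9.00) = 11168.73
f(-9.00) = -25171.09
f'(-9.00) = 11168.73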